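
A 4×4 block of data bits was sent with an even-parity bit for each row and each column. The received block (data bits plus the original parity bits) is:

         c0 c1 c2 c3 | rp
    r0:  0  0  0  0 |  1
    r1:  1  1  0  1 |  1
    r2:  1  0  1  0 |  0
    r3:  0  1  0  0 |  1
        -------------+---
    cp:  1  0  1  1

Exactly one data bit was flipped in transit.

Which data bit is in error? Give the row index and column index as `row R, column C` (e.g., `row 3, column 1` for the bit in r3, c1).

Recompute each row's even parity and compare to rp:
  r0: data parity 0, sent rp 1 → mismatch
  r1: data parity 1, sent rp 1 → ok
  r2: data parity 0, sent rp 0 → ok
  r3: data parity 1, sent rp 1 → ok
Recompute each column's even parity and compare to cp:
  c0: data parity 0, sent cp 1 → mismatch
  c1: data parity 0, sent cp 0 → ok
  c2: data parity 1, sent cp 1 → ok
  c3: data parity 1, sent cp 1 → ok
Exactly one row (r0) and one column (c0) fail → the flipped bit is at their intersection.

row 0, column 0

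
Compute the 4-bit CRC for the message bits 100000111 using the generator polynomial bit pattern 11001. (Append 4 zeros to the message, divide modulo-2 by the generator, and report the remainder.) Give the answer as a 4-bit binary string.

Append 4 zeros: 1000001110000. Divide by 11001 (XOR where the leading bit is 1):
  pos 0: 10000 XOR 11001 = 01001
  pos 1: 10010 XOR 11001 = 01011
  pos 2: 10111 XOR 11001 = 01110
  pos 3: 11101 XOR 11001 = 00100
  pos 5: 10010 XOR 11001 = 01011
  pos 6: 10110 XOR 11001 = 01111
  pos 7: 11110 XOR 11001 = 00111
Remainder (last 4 bits) = 1110. This is the CRC / FCS.

1110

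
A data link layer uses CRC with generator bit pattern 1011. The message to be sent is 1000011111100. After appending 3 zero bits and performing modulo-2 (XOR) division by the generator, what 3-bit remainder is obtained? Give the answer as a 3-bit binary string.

Append 3 zeros: 1000011111100000. Divide by 1011 (XOR where the leading bit is 1):
  pos 0: 1000 XOR 1011 = 0011
  pos 2: 1101 XOR 1011 = 0110
  pos 3: 1101 XOR 1011 = 0110
  pos 4: 1101 XOR 1011 = 0110
  pos 5: 1101 XOR 1011 = 0110
  pos 6: 1101 XOR 1011 = 0110
  pos 7: 1101 XOR 1011 = 0110
  pos 8: 1100 XOR 1011 = 0111
  pos 9: 1110 XOR 1011 = 0101
  pos 10: 1010 XOR 1011 = 0001
Remainder (last 3 bits) = 100. This is the CRC / FCS.

100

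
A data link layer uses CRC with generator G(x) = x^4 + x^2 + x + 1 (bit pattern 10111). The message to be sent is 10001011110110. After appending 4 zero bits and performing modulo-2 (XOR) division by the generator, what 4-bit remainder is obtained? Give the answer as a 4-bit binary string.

Append 4 zeros: 100010111101100000. Divide by 10111 (XOR where the leading bit is 1):
  pos 0: 10001 XOR 10111 = 00110
  pos 2: 11001 XOR 10111 = 01110
  pos 3: 11101 XOR 10111 = 01010
  pos 4: 10101 XOR 10111 = 00010
  pos 7: 10101 XOR 10111 = 00010
  pos 10: 10100 XOR 10111 = 00011
  pos 13: 11000 XOR 10111 = 01111
Remainder (last 4 bits) = 1111. This is the CRC / FCS.

1111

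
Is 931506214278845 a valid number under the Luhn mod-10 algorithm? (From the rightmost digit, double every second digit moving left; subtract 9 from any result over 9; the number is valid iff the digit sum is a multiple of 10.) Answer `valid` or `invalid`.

invalid

From the right, keep odd positions and double even positions (subtract 9 from any doubled value over 9):
  doubled (positions 2,4,...): 8 7 4 2 3 1 6 → sum 31
  kept (positions 1,3,...): 5 8 7 4 2 0 1 9 → sum 36
Total = 67.
67 mod 10 = 7, so the number is invalid.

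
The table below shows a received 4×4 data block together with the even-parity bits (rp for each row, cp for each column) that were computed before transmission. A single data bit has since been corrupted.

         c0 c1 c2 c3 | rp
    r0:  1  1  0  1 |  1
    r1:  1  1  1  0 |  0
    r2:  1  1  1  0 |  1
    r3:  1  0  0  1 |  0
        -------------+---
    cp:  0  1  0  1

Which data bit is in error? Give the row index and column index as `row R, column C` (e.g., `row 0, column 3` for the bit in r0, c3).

Recompute each row's even parity and compare to rp:
  r0: data parity 1, sent rp 1 → ok
  r1: data parity 1, sent rp 0 → mismatch
  r2: data parity 1, sent rp 1 → ok
  r3: data parity 0, sent rp 0 → ok
Recompute each column's even parity and compare to cp:
  c0: data parity 0, sent cp 0 → ok
  c1: data parity 1, sent cp 1 → ok
  c2: data parity 0, sent cp 0 → ok
  c3: data parity 0, sent cp 1 → mismatch
Exactly one row (r1) and one column (c3) fail → the flipped bit is at their intersection.

row 1, column 3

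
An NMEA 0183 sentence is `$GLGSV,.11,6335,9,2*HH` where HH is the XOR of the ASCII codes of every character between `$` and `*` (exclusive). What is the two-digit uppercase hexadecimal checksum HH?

XOR the ASCII codes of the payload characters:
  'G' = 0x47 → acc = 0x47
  'L' = 0x4C → acc = 0x0B
  'G' = 0x47 → acc = 0x4C
  'S' = 0x53 → acc = 0x1F
  'V' = 0x56 → acc = 0x49
  ',' = 0x2C → acc = 0x65
  '.' = 0x2E → acc = 0x4B
  '1' = 0x31 → acc = 0x7A
  '1' = 0x31 → acc = 0x4B
  ',' = 0x2C → acc = 0x67
  '6' = 0x36 → acc = 0x51
  '3' = 0x33 → acc = 0x62
  '3' = 0x33 → acc = 0x51
  '5' = 0x35 → acc = 0x64
  ',' = 0x2C → acc = 0x48
  '9' = 0x39 → acc = 0x71
  ',' = 0x2C → acc = 0x5D
  '2' = 0x32 → acc = 0x6F
Checksum = 0x6F.

6F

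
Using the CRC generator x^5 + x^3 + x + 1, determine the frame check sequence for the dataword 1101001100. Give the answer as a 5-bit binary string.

Append 5 zeros: 110100110000000. Divide by 101011 (XOR where the leading bit is 1):
  pos 0: 110100 XOR 101011 = 011111
  pos 1: 111111 XOR 101011 = 010100
  pos 2: 101001 XOR 101011 = 000010
  pos 6: 100000 XOR 101011 = 001011
  pos 8: 101100 XOR 101011 = 000111
Remainder (last 5 bits) = 01110. This is the CRC / FCS.

01110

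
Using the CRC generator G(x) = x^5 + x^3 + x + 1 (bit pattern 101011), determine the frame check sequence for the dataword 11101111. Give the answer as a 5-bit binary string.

Append 5 zeros: 1110111100000. Divide by 101011 (XOR where the leading bit is 1):
  pos 0: 111011 XOR 101011 = 010000
  pos 1: 100001 XOR 101011 = 001010
  pos 3: 101010 XOR 101011 = 000001
Remainder (last 5 bits) = 10000. This is the CRC / FCS.

10000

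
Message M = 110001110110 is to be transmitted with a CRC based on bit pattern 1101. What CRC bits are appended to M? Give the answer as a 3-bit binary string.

100

Append 3 zeros: 110001110110000. Divide by 1101 (XOR where the leading bit is 1):
  pos 0: 1100 XOR 1101 = 0001
  pos 3: 1011 XOR 1101 = 0110
  pos 4: 1101 XOR 1101 = 0000
  pos 9: 1100 XOR 1101 = 0001
Remainder (last 3 bits) = 100. This is the CRC / FCS.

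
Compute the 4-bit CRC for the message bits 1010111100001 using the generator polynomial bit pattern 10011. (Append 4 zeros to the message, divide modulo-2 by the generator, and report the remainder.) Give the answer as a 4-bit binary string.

0100

Append 4 zeros: 10101111000010000. Divide by 10011 (XOR where the leading bit is 1):
  pos 0: 10101 XOR 10011 = 00110
  pos 2: 11011 XOR 10011 = 01000
  pos 3: 10001 XOR 10011 = 00010
  pos 6: 10000 XOR 10011 = 00011
  pos 9: 11010 XOR 10011 = 01001
  pos 10: 10010 XOR 10011 = 00001
Remainder (last 4 bits) = 0100. This is the CRC / FCS.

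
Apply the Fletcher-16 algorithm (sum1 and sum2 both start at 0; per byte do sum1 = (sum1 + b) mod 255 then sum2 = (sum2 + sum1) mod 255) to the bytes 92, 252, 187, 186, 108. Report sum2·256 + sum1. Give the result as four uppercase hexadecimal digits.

D63C

Running sums (mod 255):
  after byte 0 (92): sum1=92, sum2=92
  after byte 1 (252): sum1=89, sum2=181
  after byte 2 (187): sum1=21, sum2=202
  after byte 3 (186): sum1=207, sum2=154
  after byte 4 (108): sum1=60, sum2=214
Checksum = sum2·256 + sum1 = 214·256 + 60 = 54844 = 0xD63C.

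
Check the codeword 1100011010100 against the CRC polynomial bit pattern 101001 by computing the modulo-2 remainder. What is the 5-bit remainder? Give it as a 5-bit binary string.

Modulo-2 division of 1100011010100 by 101001:
  pos 0: 110001 XOR 101001 = 011000
  pos 1: 110001 XOR 101001 = 011000
  pos 2: 110000 XOR 101001 = 011001
  pos 3: 110011 XOR 101001 = 011010
  pos 4: 110100 XOR 101001 = 011101
  pos 5: 111011 XOR 101001 = 010010
  pos 6: 100100 XOR 101001 = 001101
Remainder = 11010 (nonzero — an error is detected).

11010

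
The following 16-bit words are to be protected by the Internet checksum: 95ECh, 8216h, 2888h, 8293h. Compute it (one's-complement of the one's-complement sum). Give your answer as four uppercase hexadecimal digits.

3CE1

One's-complement addition (fold any carry out of bit 15 back into bit 0):
  0x95EC + 0x8216 = 0x11802 → wrap carry → 0x1803
  0x1803 + 0x2888 = 0x0408B
  0x408B + 0x8293 = 0x0C31E
One's-complement sum = 0xC31E.
Checksum = ~0xC31E & 0xFFFF = 0x3CE1.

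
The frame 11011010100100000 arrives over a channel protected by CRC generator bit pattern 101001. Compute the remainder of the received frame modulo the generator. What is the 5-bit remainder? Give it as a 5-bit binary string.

00001

Modulo-2 division of 11011010100100000 by 101001:
  pos 0: 110110 XOR 101001 = 011111
  pos 1: 111111 XOR 101001 = 010110
  pos 2: 101100 XOR 101001 = 000101
  pos 5: 101100 XOR 101001 = 000101
  pos 8: 101100 XOR 101001 = 000101
  pos 11: 101000 XOR 101001 = 000001
Remainder = 00001 (nonzero — an error is detected).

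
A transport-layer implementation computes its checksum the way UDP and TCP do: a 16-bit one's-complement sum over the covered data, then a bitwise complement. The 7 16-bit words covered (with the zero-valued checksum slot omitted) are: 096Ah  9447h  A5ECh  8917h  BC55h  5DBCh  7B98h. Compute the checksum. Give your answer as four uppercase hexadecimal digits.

One's-complement addition (fold any carry out of bit 15 back into bit 0):
  0x096A + 0x9447 = 0x09DB1
  0x9DB1 + 0xA5EC = 0x1439D → wrap carry → 0x439E
  0x439E + 0x8917 = 0x0CCB5
  0xCCB5 + 0xBC55 = 0x1890A → wrap carry → 0x890B
  0x890B + 0x5DBC = 0x0E6C7
  0xE6C7 + 0x7B98 = 0x1625F → wrap carry → 0x6260
One's-complement sum = 0x6260.
Checksum = ~0x6260 & 0xFFFF = 0x9D9F.

9D9F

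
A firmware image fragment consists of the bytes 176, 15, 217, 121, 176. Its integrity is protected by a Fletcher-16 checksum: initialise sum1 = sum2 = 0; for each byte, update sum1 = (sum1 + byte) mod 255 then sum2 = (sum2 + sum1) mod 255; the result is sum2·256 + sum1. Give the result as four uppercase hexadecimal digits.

E0C3

Running sums (mod 255):
  after byte 0 (176): sum1=176, sum2=176
  after byte 1 (15): sum1=191, sum2=112
  after byte 2 (217): sum1=153, sum2=10
  after byte 3 (121): sum1=19, sum2=29
  after byte 4 (176): sum1=195, sum2=224
Checksum = sum2·256 + sum1 = 224·256 + 195 = 57539 = 0xE0C3.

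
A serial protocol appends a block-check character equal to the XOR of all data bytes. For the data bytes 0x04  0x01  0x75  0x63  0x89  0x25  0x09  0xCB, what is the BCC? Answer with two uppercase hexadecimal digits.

XOR the bytes together:
  start with 0x04
  0x04 ⊕ 0x01 = 0x05
  0x05 ⊕ 0x75 = 0x70
  0x70 ⊕ 0x63 = 0x13
  0x13 ⊕ 0x89 = 0x9A
  0x9A ⊕ 0x25 = 0xBF
  0xBF ⊕ 0x09 = 0xB6
  0xB6 ⊕ 0xCB = 0x7D

7D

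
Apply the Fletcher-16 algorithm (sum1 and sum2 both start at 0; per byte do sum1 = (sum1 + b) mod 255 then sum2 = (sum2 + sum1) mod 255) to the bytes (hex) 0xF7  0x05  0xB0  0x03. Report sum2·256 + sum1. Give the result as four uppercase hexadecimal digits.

53B0

Running sums (mod 255):
  after byte 0 (0xF7): sum1=247, sum2=247
  after byte 1 (0x05): sum1=252, sum2=244
  after byte 2 (0xB0): sum1=173, sum2=162
  after byte 3 (0x03): sum1=176, sum2=83
Checksum = sum2·256 + sum1 = 83·256 + 176 = 21424 = 0x53B0.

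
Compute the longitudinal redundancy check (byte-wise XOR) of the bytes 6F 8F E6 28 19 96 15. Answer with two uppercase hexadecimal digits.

B4

XOR the bytes together:
  start with 0x6F
  0x6F ⊕ 0x8F = 0xE0
  0xE0 ⊕ 0xE6 = 0x06
  0x06 ⊕ 0x28 = 0x2E
  0x2E ⊕ 0x19 = 0x37
  0x37 ⊕ 0x96 = 0xA1
  0xA1 ⊕ 0x15 = 0xB4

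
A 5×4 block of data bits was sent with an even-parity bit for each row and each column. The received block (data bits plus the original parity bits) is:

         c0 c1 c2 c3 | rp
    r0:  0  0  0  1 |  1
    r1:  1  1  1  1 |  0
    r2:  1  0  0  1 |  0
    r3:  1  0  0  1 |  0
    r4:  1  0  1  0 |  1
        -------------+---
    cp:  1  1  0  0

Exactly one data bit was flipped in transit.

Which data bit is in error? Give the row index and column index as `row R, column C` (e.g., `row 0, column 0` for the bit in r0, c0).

Recompute each row's even parity and compare to rp:
  r0: data parity 1, sent rp 1 → ok
  r1: data parity 0, sent rp 0 → ok
  r2: data parity 0, sent rp 0 → ok
  r3: data parity 0, sent rp 0 → ok
  r4: data parity 0, sent rp 1 → mismatch
Recompute each column's even parity and compare to cp:
  c0: data parity 0, sent cp 1 → mismatch
  c1: data parity 1, sent cp 1 → ok
  c2: data parity 0, sent cp 0 → ok
  c3: data parity 0, sent cp 0 → ok
Exactly one row (r4) and one column (c0) fail → the flipped bit is at their intersection.

row 4, column 0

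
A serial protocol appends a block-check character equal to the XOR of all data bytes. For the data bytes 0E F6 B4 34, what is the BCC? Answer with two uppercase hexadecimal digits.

XOR the bytes together:
  start with 0x0E
  0x0E ⊕ 0xF6 = 0xF8
  0xF8 ⊕ 0xB4 = 0x4C
  0x4C ⊕ 0x34 = 0x78

78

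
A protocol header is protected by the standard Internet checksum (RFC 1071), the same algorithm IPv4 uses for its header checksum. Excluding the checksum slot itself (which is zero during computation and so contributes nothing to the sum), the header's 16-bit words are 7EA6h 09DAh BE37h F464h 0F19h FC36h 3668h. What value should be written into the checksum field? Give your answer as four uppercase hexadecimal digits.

One's-complement addition (fold any carry out of bit 15 back into bit 0):
  0x7EA6 + 0x09DA = 0x08880
  0x8880 + 0xBE37 = 0x146B7 → wrap carry → 0x46B8
  0x46B8 + 0xF464 = 0x13B1C → wrap carry → 0x3B1D
  0x3B1D + 0x0F19 = 0x04A36
  0x4A36 + 0xFC36 = 0x1466C → wrap carry → 0x466D
  0x466D + 0x3668 = 0x07CD5
One's-complement sum = 0x7CD5.
Checksum = ~0x7CD5 & 0xFFFF = 0x832A.

832A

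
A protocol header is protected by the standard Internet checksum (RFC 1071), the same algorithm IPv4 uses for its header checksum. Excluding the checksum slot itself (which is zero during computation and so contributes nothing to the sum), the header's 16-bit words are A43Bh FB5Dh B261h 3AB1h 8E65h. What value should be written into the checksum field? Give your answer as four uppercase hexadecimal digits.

One's-complement addition (fold any carry out of bit 15 back into bit 0):
  0xA43B + 0xFB5D = 0x19F98 → wrap carry → 0x9F99
  0x9F99 + 0xB261 = 0x151FA → wrap carry → 0x51FB
  0x51FB + 0x3AB1 = 0x08CAC
  0x8CAC + 0x8E65 = 0x11B11 → wrap carry → 0x1B12
One's-complement sum = 0x1B12.
Checksum = ~0x1B12 & 0xFFFF = 0xE4ED.

E4ED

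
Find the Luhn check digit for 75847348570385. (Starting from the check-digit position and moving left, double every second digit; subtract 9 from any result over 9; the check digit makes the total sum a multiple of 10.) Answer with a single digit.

Partial digits right→left: 5 8 3 0 7 5 8 4 3 7 4 8 5 7
Double every second digit counting from the check-digit position (so the 1st, 3rd, 5th, ... of the partial from the right).
  doubled (with −9 where >9): 1 6 5 7 6 8 1 → sum 34
  kept as-is: 8 0 5 4 7 8 7 → sum 39
Total = 34 + 39 = 73.
Check digit = (10 − (73 mod 10)) mod 10 = 7.

7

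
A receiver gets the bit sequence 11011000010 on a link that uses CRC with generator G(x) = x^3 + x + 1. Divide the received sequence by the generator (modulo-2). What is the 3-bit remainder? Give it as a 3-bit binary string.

001

Modulo-2 division of 11011000010 by 1011:
  pos 0: 1101 XOR 1011 = 0110
  pos 1: 1101 XOR 1011 = 0110
  pos 2: 1100 XOR 1011 = 0111
  pos 3: 1110 XOR 1011 = 0101
  pos 4: 1010 XOR 1011 = 0001
  pos 7: 1010 XOR 1011 = 0001
Remainder = 001 (nonzero — an error is detected).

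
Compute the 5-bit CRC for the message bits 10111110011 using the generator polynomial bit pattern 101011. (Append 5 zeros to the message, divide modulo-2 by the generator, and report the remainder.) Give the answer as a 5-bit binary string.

11011

Append 5 zeros: 1011111001100000. Divide by 101011 (XOR where the leading bit is 1):
  pos 0: 101111 XOR 101011 = 000100
  pos 3: 100100 XOR 101011 = 001111
  pos 5: 111111 XOR 101011 = 010100
  pos 6: 101000 XOR 101011 = 000011
  pos 10: 110000 XOR 101011 = 011011
Remainder (last 5 bits) = 11011. This is the CRC / FCS.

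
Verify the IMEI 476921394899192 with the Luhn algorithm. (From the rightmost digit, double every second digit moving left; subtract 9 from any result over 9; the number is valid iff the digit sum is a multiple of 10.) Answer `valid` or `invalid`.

From the right, keep odd positions and double even positions (subtract 9 from any doubled value over 9):
  doubled (positions 2,4,...): 9 9 7 9 2 9 5 → sum 50
  kept (positions 1,3,...): 2 1 9 4 3 2 6 4 → sum 31
Total = 81.
81 mod 10 = 1, so the number is invalid.

invalid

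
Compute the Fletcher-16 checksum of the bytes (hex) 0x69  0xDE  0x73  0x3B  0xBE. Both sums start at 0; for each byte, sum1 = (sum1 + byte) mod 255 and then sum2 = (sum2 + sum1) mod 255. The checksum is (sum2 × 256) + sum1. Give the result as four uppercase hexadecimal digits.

1AB5

Running sums (mod 255):
  after byte 0 (0x69): sum1=105, sum2=105
  after byte 1 (0xDE): sum1=72, sum2=177
  after byte 2 (0x73): sum1=187, sum2=109
  after byte 3 (0x3B): sum1=246, sum2=100
  after byte 4 (0xBE): sum1=181, sum2=26
Checksum = sum2·256 + sum1 = 26·256 + 181 = 6837 = 0x1AB5.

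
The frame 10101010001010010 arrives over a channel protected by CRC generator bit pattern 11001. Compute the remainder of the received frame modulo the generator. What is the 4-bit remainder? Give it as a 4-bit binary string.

Modulo-2 division of 10101010001010010 by 11001:
  pos 0: 10101 XOR 11001 = 01100
  pos 1: 11000 XOR 11001 = 00001
  pos 5: 11000 XOR 11001 = 00001
  pos 9: 11010 XOR 11001 = 00011
  pos 12: 11010 XOR 11001 = 00011
Remainder = 0011 (nonzero — an error is detected).

0011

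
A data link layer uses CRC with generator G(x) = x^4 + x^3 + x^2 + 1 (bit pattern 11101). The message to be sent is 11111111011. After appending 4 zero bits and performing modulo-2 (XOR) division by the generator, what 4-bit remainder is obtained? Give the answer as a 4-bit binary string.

Append 4 zeros: 111111110110000. Divide by 11101 (XOR where the leading bit is 1):
  pos 0: 11111 XOR 11101 = 00010
  pos 3: 10111 XOR 11101 = 01010
  pos 4: 10100 XOR 11101 = 01001
  pos 5: 10011 XOR 11101 = 01110
  pos 6: 11101 XOR 11101 = 00000
Remainder (last 4 bits) = 0000. This is the CRC / FCS.

0000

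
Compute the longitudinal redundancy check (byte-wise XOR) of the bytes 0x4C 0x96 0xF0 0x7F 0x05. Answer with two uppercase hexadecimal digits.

XOR the bytes together:
  start with 0x4C
  0x4C ⊕ 0x96 = 0xDA
  0xDA ⊕ 0xF0 = 0x2A
  0x2A ⊕ 0x7F = 0x55
  0x55 ⊕ 0x05 = 0x50

50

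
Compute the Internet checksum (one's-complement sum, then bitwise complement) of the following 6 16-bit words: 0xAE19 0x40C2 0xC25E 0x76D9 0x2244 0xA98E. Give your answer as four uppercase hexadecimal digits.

One's-complement addition (fold any carry out of bit 15 back into bit 0):
  0xAE19 + 0x40C2 = 0x0EEDB
  0xEEDB + 0xC25E = 0x1B139 → wrap carry → 0xB13A
  0xB13A + 0x76D9 = 0x12813 → wrap carry → 0x2814
  0x2814 + 0x2244 = 0x04A58
  0x4A58 + 0xA98E = 0x0F3E6
One's-complement sum = 0xF3E6.
Checksum = ~0xF3E6 & 0xFFFF = 0x0C19.

0C19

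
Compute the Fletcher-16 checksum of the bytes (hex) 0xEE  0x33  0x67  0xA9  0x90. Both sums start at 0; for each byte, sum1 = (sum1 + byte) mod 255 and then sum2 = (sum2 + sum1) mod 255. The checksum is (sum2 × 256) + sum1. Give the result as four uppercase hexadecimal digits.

91C3

Running sums (mod 255):
  after byte 0 (0xEE): sum1=238, sum2=238
  after byte 1 (0x33): sum1=34, sum2=17
  after byte 2 (0x67): sum1=137, sum2=154
  after byte 3 (0xA9): sum1=51, sum2=205
  after byte 4 (0x90): sum1=195, sum2=145
Checksum = sum2·256 + sum1 = 145·256 + 195 = 37315 = 0x91C3.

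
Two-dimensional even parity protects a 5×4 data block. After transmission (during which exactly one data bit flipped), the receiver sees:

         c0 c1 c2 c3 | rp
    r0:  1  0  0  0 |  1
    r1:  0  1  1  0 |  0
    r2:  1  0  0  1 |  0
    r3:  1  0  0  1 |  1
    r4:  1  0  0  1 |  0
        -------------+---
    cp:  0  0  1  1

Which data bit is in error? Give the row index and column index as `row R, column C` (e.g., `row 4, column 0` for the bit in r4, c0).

row 3, column 1

Recompute each row's even parity and compare to rp:
  r0: data parity 1, sent rp 1 → ok
  r1: data parity 0, sent rp 0 → ok
  r2: data parity 0, sent rp 0 → ok
  r3: data parity 0, sent rp 1 → mismatch
  r4: data parity 0, sent rp 0 → ok
Recompute each column's even parity and compare to cp:
  c0: data parity 0, sent cp 0 → ok
  c1: data parity 1, sent cp 0 → mismatch
  c2: data parity 1, sent cp 1 → ok
  c3: data parity 1, sent cp 1 → ok
Exactly one row (r3) and one column (c1) fail → the flipped bit is at their intersection.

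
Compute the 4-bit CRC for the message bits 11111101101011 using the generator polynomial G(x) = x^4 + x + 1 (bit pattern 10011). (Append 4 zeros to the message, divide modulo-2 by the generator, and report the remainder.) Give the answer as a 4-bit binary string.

1111

Append 4 zeros: 111111011010110000. Divide by 10011 (XOR where the leading bit is 1):
  pos 0: 11111 XOR 10011 = 01100
  pos 1: 11001 XOR 10011 = 01010
  pos 2: 10100 XOR 10011 = 00111
  pos 4: 11111 XOR 10011 = 01100
  pos 5: 11000 XOR 10011 = 01011
  pos 6: 10111 XOR 10011 = 00100
  pos 8: 10001 XOR 10011 = 00010
  pos 11: 10100 XOR 10011 = 00111
  pos 13: 11100 XOR 10011 = 01111
Remainder (last 4 bits) = 1111. This is the CRC / FCS.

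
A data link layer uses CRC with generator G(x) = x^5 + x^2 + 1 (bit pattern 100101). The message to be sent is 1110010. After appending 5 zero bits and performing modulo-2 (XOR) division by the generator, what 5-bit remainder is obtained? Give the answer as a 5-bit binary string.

Append 5 zeros: 111001000000. Divide by 100101 (XOR where the leading bit is 1):
  pos 0: 111001 XOR 100101 = 011100
  pos 1: 111000 XOR 100101 = 011101
  pos 2: 111010 XOR 100101 = 011111
  pos 3: 111110 XOR 100101 = 011011
  pos 4: 110110 XOR 100101 = 010011
  pos 5: 100110 XOR 100101 = 000011
Remainder (last 5 bits) = 00110. This is the CRC / FCS.

00110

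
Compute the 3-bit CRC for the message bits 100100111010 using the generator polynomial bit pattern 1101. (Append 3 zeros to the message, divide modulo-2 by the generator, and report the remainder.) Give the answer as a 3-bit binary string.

100

Append 3 zeros: 100100111010000. Divide by 1101 (XOR where the leading bit is 1):
  pos 0: 1001 XOR 1101 = 0100
  pos 1: 1000 XOR 1101 = 0101
  pos 2: 1010 XOR 1101 = 0111
  pos 3: 1111 XOR 1101 = 0010
  pos 5: 1011 XOR 1101 = 0110
  pos 6: 1100 XOR 1101 = 0001
  pos 9: 1100 XOR 1101 = 0001
Remainder (last 3 bits) = 100. This is the CRC / FCS.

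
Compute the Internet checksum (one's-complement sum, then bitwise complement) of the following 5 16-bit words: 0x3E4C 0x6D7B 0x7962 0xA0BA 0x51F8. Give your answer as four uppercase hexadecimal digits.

One's-complement addition (fold any carry out of bit 15 back into bit 0):
  0x3E4C + 0x6D7B = 0x0ABC7
  0xABC7 + 0x7962 = 0x12529 → wrap carry → 0x252A
  0x252A + 0xA0BA = 0x0C5E4
  0xC5E4 + 0x51F8 = 0x117DC → wrap carry → 0x17DD
One's-complement sum = 0x17DD.
Checksum = ~0x17DD & 0xFFFF = 0xE822.

E822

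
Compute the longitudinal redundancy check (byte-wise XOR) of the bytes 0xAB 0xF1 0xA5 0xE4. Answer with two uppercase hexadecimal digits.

XOR the bytes together:
  start with 0xAB
  0xAB ⊕ 0xF1 = 0x5A
  0x5A ⊕ 0xA5 = 0xFF
  0xFF ⊕ 0xE4 = 0x1B

1B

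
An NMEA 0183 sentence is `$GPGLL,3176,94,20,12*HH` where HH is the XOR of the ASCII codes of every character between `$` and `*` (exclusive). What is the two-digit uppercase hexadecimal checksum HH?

5F

XOR the ASCII codes of the payload characters:
  'G' = 0x47 → acc = 0x47
  'P' = 0x50 → acc = 0x17
  'G' = 0x47 → acc = 0x50
  'L' = 0x4C → acc = 0x1C
  'L' = 0x4C → acc = 0x50
  ',' = 0x2C → acc = 0x7C
  '3' = 0x33 → acc = 0x4F
  '1' = 0x31 → acc = 0x7E
  '7' = 0x37 → acc = 0x49
  '6' = 0x36 → acc = 0x7F
  ',' = 0x2C → acc = 0x53
  '9' = 0x39 → acc = 0x6A
  '4' = 0x34 → acc = 0x5E
  ',' = 0x2C → acc = 0x72
  '2' = 0x32 → acc = 0x40
  '0' = 0x30 → acc = 0x70
  ',' = 0x2C → acc = 0x5C
  '1' = 0x31 → acc = 0x6D
  '2' = 0x32 → acc = 0x5F
Checksum = 0x5F.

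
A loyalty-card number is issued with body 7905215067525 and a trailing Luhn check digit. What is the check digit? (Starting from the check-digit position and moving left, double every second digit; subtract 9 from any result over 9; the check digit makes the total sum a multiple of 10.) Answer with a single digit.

1

Partial digits right→left: 5 2 5 7 6 0 5 1 2 5 0 9 7
Double every second digit counting from the check-digit position (so the 1st, 3rd, 5th, ... of the partial from the right).
  doubled (with −9 where >9): 1 1 3 1 4 0 5 → sum 15
  kept as-is: 2 7 0 1 5 9 → sum 24
Total = 15 + 24 = 39.
Check digit = (10 − (39 mod 10)) mod 10 = 1.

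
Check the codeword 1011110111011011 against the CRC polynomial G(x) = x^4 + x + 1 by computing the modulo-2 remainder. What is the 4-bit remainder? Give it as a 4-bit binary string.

0000

Modulo-2 division of 1011110111011011 by 10011:
  pos 0: 10111 XOR 10011 = 00100
  pos 2: 10010 XOR 10011 = 00001
  pos 6: 11110 XOR 10011 = 01101
  pos 7: 11011 XOR 10011 = 01000
  pos 8: 10001 XOR 10011 = 00010
  pos 11: 10011 XOR 10011 = 00000
Remainder = 0000 (zero — the frame passes the CRC check).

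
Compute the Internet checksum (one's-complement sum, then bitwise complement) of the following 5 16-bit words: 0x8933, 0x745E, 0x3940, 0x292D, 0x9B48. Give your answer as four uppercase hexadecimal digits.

04B8

One's-complement addition (fold any carry out of bit 15 back into bit 0):
  0x8933 + 0x745E = 0x0FD91
  0xFD91 + 0x3940 = 0x136D1 → wrap carry → 0x36D2
  0x36D2 + 0x292D = 0x05FFF
  0x5FFF + 0x9B48 = 0x0FB47
One's-complement sum = 0xFB47.
Checksum = ~0xFB47 & 0xFFFF = 0x04B8.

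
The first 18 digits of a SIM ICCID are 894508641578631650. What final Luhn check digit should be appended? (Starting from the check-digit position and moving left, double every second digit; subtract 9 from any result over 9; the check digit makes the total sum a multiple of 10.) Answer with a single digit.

0

Partial digits right→left: 0 5 6 1 3 6 8 7 5 1 4 6 8 0 5 4 9 8
Double every second digit counting from the check-digit position (so the 1st, 3rd, 5th, ... of the partial from the right).
  doubled (with −9 where >9): 0 3 6 7 1 8 7 1 9 → sum 42
  kept as-is: 5 1 6 7 1 6 0 4 8 → sum 38
Total = 42 + 38 = 80.
Check digit = (10 − (80 mod 10)) mod 10 = 0.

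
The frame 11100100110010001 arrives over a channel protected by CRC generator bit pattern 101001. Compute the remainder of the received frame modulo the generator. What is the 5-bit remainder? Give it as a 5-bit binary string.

00000

Modulo-2 division of 11100100110010001 by 101001:
  pos 0: 111001 XOR 101001 = 010000
  pos 1: 100000 XOR 101001 = 001001
  pos 3: 100101 XOR 101001 = 001100
  pos 5: 110010 XOR 101001 = 011011
  pos 6: 110110 XOR 101001 = 011111
  pos 7: 111111 XOR 101001 = 010110
  pos 8: 101100 XOR 101001 = 000101
  pos 11: 101001 XOR 101001 = 000000
Remainder = 00000 (zero — the frame passes the CRC check).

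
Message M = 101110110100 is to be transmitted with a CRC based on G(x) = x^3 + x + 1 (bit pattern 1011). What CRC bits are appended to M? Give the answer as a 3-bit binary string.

Append 3 zeros: 101110110100000. Divide by 1011 (XOR where the leading bit is 1):
  pos 0: 1011 XOR 1011 = 0000
  pos 4: 1011 XOR 1011 = 0000
  pos 9: 1000 XOR 1011 = 0011
  pos 11: 1100 XOR 1011 = 0111
Remainder (last 3 bits) = 111. This is the CRC / FCS.

111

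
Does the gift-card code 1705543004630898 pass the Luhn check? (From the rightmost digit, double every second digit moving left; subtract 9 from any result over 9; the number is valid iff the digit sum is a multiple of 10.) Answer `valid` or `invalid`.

valid

From the right, keep odd positions and double even positions (subtract 9 from any doubled value over 9):
  doubled (positions 2,4,...): 9 0 3 0 6 1 0 2 → sum 21
  kept (positions 1,3,...): 8 8 3 4 0 4 5 7 → sum 39
Total = 60.
60 mod 10 = 0, so the number is valid.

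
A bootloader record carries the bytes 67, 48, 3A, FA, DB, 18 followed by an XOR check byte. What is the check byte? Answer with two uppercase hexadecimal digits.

XOR the bytes together:
  start with 0x67
  0x67 ⊕ 0x48 = 0x2F
  0x2F ⊕ 0x3A = 0x15
  0x15 ⊕ 0xFA = 0xEF
  0xEF ⊕ 0xDB = 0x34
  0x34 ⊕ 0x18 = 0x2C

2C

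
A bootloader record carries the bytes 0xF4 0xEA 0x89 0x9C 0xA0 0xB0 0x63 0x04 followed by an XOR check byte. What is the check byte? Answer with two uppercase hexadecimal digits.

XOR the bytes together:
  start with 0xF4
  0xF4 ⊕ 0xEA = 0x1E
  0x1E ⊕ 0x89 = 0x97
  0x97 ⊕ 0x9C = 0x0B
  0x0B ⊕ 0xA0 = 0xAB
  0xAB ⊕ 0xB0 = 0x1B
  0x1B ⊕ 0x63 = 0x78
  0x78 ⊕ 0x04 = 0x7C

7C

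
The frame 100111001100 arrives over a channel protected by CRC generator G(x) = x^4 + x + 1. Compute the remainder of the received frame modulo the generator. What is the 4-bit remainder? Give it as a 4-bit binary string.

Modulo-2 division of 100111001100 by 10011:
  pos 0: 10011 XOR 10011 = 00000
  pos 5: 10011 XOR 10011 = 00000
Remainder = 0000 (zero — the frame passes the CRC check).

0000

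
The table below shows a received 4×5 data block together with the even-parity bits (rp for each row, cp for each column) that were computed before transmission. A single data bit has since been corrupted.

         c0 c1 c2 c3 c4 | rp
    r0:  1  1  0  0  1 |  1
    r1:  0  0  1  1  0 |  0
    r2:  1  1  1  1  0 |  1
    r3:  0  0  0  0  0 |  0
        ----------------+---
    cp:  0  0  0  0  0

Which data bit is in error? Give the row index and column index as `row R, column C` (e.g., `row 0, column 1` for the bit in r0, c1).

Recompute each row's even parity and compare to rp:
  r0: data parity 1, sent rp 1 → ok
  r1: data parity 0, sent rp 0 → ok
  r2: data parity 0, sent rp 1 → mismatch
  r3: data parity 0, sent rp 0 → ok
Recompute each column's even parity and compare to cp:
  c0: data parity 0, sent cp 0 → ok
  c1: data parity 0, sent cp 0 → ok
  c2: data parity 0, sent cp 0 → ok
  c3: data parity 0, sent cp 0 → ok
  c4: data parity 1, sent cp 0 → mismatch
Exactly one row (r2) and one column (c4) fail → the flipped bit is at their intersection.

row 2, column 4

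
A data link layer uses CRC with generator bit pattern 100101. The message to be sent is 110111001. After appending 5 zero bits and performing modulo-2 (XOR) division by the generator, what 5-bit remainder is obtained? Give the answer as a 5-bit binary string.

10001

Append 5 zeros: 11011100100000. Divide by 100101 (XOR where the leading bit is 1):
  pos 0: 110111 XOR 100101 = 010010
  pos 1: 100100 XOR 100101 = 000001
  pos 6: 101000 XOR 100101 = 001101
  pos 8: 110100 XOR 100101 = 010001
Remainder (last 5 bits) = 10001. This is the CRC / FCS.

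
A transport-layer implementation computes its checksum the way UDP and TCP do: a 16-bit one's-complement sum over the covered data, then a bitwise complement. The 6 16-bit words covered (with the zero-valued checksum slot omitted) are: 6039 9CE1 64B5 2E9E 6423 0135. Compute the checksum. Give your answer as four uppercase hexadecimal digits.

One's-complement addition (fold any carry out of bit 15 back into bit 0):
  0x6039 + 0x9CE1 = 0x0FD1A
  0xFD1A + 0x64B5 = 0x161CF → wrap carry → 0x61D0
  0x61D0 + 0x2E9E = 0x0906E
  0x906E + 0x6423 = 0x0F491
  0xF491 + 0x0135 = 0x0F5C6
One's-complement sum = 0xF5C6.
Checksum = ~0xF5C6 & 0xFFFF = 0x0A39.

0A39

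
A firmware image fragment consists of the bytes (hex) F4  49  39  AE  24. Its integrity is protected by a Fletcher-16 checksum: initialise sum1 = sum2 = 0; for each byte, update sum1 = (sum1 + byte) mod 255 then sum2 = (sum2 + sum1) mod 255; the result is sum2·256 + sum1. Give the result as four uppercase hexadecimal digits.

1B4A

Running sums (mod 255):
  after byte 0 (F4): sum1=244, sum2=244
  after byte 1 (49): sum1=62, sum2=51
  after byte 2 (39): sum1=119, sum2=170
  after byte 3 (AE): sum1=38, sum2=208
  after byte 4 (24): sum1=74, sum2=27
Checksum = sum2·256 + sum1 = 27·256 + 74 = 6986 = 0x1B4A.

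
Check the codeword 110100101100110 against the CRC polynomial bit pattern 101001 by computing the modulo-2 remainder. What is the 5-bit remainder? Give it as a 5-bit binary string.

11110

Modulo-2 division of 110100101100110 by 101001:
  pos 0: 110100 XOR 101001 = 011101
  pos 1: 111011 XOR 101001 = 010010
  pos 2: 100100 XOR 101001 = 001101
  pos 4: 110111 XOR 101001 = 011110
  pos 5: 111100 XOR 101001 = 010101
  pos 6: 101010 XOR 101001 = 000011
Remainder = 11110 (nonzero — an error is detected).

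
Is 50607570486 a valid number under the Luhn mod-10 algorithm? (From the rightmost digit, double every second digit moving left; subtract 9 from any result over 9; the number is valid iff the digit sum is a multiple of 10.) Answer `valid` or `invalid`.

From the right, keep odd positions and double even positions (subtract 9 from any doubled value over 9):
  doubled (positions 2,4,...): 7 0 1 0 0 → sum 8
  kept (positions 1,3,...): 6 4 7 7 6 5 → sum 35
Total = 43.
43 mod 10 = 3, so the number is invalid.

invalid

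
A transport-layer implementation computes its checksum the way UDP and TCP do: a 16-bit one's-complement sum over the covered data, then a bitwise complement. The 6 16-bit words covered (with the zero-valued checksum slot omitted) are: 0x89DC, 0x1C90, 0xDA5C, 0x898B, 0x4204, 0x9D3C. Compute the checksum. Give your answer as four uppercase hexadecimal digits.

One's-complement addition (fold any carry out of bit 15 back into bit 0):
  0x89DC + 0x1C90 = 0x0A66C
  0xA66C + 0xDA5C = 0x180C8 → wrap carry → 0x80C9
  0x80C9 + 0x898B = 0x10A54 → wrap carry → 0x0A55
  0x0A55 + 0x4204 = 0x04C59
  0x4C59 + 0x9D3C = 0x0E995
One's-complement sum = 0xE995.
Checksum = ~0xE995 & 0xFFFF = 0x166A.

166A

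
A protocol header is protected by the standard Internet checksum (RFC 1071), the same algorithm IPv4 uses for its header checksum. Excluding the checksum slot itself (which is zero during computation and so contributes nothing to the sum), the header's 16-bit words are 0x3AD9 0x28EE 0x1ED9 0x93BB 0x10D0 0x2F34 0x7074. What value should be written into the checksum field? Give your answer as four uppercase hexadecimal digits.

One's-complement addition (fold any carry out of bit 15 back into bit 0):
  0x3AD9 + 0x28EE = 0x063C7
  0x63C7 + 0x1ED9 = 0x082A0
  0x82A0 + 0x93BB = 0x1165B → wrap carry → 0x165C
  0x165C + 0x10D0 = 0x0272C
  0x272C + 0x2F34 = 0x05660
  0x5660 + 0x7074 = 0x0C6D4
One's-complement sum = 0xC6D4.
Checksum = ~0xC6D4 & 0xFFFF = 0x392B.

392B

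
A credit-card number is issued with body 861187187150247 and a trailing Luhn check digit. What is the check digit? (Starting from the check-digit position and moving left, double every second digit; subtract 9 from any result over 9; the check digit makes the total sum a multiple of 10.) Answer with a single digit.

Partial digits right→left: 7 4 2 0 5 1 7 8 1 7 8 1 1 6 8
Double every second digit counting from the check-digit position (so the 1st, 3rd, 5th, ... of the partial from the right).
  doubled (with −9 where >9): 5 4 1 5 2 7 2 7 → sum 33
  kept as-is: 4 0 1 8 7 1 6 → sum 27
Total = 33 + 27 = 60.
Check digit = (10 − (60 mod 10)) mod 10 = 0.

0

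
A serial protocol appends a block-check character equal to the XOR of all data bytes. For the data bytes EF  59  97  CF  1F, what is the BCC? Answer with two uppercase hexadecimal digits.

XOR the bytes together:
  start with 0xEF
  0xEF ⊕ 0x59 = 0xB6
  0xB6 ⊕ 0x97 = 0x21
  0x21 ⊕ 0xCF = 0xEE
  0xEE ⊕ 0x1F = 0xF1

F1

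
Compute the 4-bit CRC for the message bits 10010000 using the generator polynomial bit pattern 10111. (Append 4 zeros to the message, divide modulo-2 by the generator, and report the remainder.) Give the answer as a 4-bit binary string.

Append 4 zeros: 100100000000. Divide by 10111 (XOR where the leading bit is 1):
  pos 0: 10010 XOR 10111 = 00101
  pos 2: 10100 XOR 10111 = 00011
  pos 5: 11000 XOR 10111 = 01111
  pos 6: 11110 XOR 10111 = 01001
  pos 7: 10010 XOR 10111 = 00101
Remainder (last 4 bits) = 0101. This is the CRC / FCS.

0101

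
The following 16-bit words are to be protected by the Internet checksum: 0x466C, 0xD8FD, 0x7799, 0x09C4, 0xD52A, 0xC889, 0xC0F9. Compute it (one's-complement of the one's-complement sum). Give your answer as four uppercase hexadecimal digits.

One's-complement addition (fold any carry out of bit 15 back into bit 0):
  0x466C + 0xD8FD = 0x11F69 → wrap carry → 0x1F6A
  0x1F6A + 0x7799 = 0x09703
  0x9703 + 0x09C4 = 0x0A0C7
  0xA0C7 + 0xD52A = 0x175F1 → wrap carry → 0x75F2
  0x75F2 + 0xC889 = 0x13E7B → wrap carry → 0x3E7C
  0x3E7C + 0xC0F9 = 0x0FF75
One's-complement sum = 0xFF75.
Checksum = ~0xFF75 & 0xFFFF = 0x008A.

008A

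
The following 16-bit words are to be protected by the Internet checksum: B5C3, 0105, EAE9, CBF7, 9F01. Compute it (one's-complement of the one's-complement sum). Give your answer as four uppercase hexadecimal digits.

F353

One's-complement addition (fold any carry out of bit 15 back into bit 0):
  0xB5C3 + 0x0105 = 0x0B6C8
  0xB6C8 + 0xEAE9 = 0x1A1B1 → wrap carry → 0xA1B2
  0xA1B2 + 0xCBF7 = 0x16DA9 → wrap carry → 0x6DAA
  0x6DAA + 0x9F01 = 0x10CAB → wrap carry → 0x0CAC
One's-complement sum = 0x0CAC.
Checksum = ~0x0CAC & 0xFFFF = 0xF353.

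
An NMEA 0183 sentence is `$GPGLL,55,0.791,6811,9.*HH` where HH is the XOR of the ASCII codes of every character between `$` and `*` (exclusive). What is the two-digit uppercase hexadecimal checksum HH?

68

XOR the ASCII codes of the payload characters:
  'G' = 0x47 → acc = 0x47
  'P' = 0x50 → acc = 0x17
  'G' = 0x47 → acc = 0x50
  'L' = 0x4C → acc = 0x1C
  'L' = 0x4C → acc = 0x50
  ',' = 0x2C → acc = 0x7C
  '5' = 0x35 → acc = 0x49
  '5' = 0x35 → acc = 0x7C
  ',' = 0x2C → acc = 0x50
  '0' = 0x30 → acc = 0x60
  '.' = 0x2E → acc = 0x4E
  '7' = 0x37 → acc = 0x79
  '9' = 0x39 → acc = 0x40
  '1' = 0x31 → acc = 0x71
  ',' = 0x2C → acc = 0x5D
  '6' = 0x36 → acc = 0x6B
  '8' = 0x38 → acc = 0x53
  '1' = 0x31 → acc = 0x62
  '1' = 0x31 → acc = 0x53
  ',' = 0x2C → acc = 0x7F
  '9' = 0x39 → acc = 0x46
  '.' = 0x2E → acc = 0x68
Checksum = 0x68.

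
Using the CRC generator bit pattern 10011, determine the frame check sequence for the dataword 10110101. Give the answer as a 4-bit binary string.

1110

Append 4 zeros: 101101010000. Divide by 10011 (XOR where the leading bit is 1):
  pos 0: 10110 XOR 10011 = 00101
  pos 2: 10110 XOR 10011 = 00101
  pos 4: 10110 XOR 10011 = 00101
  pos 6: 10100 XOR 10011 = 00111
Remainder (last 4 bits) = 1110. This is the CRC / FCS.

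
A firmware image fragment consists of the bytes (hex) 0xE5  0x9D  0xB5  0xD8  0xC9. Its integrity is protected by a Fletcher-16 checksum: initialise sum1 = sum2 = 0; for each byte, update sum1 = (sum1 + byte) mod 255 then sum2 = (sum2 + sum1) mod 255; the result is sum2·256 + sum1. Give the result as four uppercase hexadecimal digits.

Running sums (mod 255):
  after byte 0 (0xE5): sum1=229, sum2=229
  after byte 1 (0x9D): sum1=131, sum2=105
  after byte 2 (0xB5): sum1=57, sum2=162
  after byte 3 (0xD8): sum1=18, sum2=180
  after byte 4 (0xC9): sum1=219, sum2=144
Checksum = sum2·256 + sum1 = 144·256 + 219 = 37083 = 0x90DB.

90DB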